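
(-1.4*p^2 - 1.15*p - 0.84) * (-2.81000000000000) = 3.934*p^2 + 3.2315*p + 2.3604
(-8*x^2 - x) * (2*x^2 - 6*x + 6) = -16*x^4 + 46*x^3 - 42*x^2 - 6*x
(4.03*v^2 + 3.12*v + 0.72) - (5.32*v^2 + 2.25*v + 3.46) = -1.29*v^2 + 0.87*v - 2.74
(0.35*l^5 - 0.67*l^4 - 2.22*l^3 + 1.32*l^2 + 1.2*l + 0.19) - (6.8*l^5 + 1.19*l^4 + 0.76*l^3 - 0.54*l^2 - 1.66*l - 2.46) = -6.45*l^5 - 1.86*l^4 - 2.98*l^3 + 1.86*l^2 + 2.86*l + 2.65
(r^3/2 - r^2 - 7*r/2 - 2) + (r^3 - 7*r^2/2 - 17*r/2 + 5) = 3*r^3/2 - 9*r^2/2 - 12*r + 3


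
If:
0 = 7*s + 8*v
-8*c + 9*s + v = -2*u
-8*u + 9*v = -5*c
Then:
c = -197*v/189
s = -8*v/7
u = 179*v/378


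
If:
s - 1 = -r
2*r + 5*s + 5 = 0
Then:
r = 10/3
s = -7/3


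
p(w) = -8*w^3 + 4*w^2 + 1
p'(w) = -24*w^2 + 8*w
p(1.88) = -38.02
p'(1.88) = -69.79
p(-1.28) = 24.33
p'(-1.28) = -49.56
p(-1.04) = 14.33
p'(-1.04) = -34.28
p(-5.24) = 1261.85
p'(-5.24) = -700.90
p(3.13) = -205.13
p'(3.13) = -210.09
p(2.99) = -177.09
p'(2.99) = -190.64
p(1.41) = -13.47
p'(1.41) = -36.43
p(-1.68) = 50.22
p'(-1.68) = -81.18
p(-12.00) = 14401.00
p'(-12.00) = -3552.00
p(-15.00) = 27901.00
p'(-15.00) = -5520.00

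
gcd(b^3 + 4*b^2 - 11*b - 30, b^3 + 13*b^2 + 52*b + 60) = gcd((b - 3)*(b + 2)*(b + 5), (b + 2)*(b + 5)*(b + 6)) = b^2 + 7*b + 10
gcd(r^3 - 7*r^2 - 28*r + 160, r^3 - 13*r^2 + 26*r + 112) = r - 8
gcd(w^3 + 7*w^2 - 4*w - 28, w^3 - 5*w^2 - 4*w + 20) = w^2 - 4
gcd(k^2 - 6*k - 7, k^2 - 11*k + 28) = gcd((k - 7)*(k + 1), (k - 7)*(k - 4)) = k - 7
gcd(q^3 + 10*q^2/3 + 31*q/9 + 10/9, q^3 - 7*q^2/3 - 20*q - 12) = q + 2/3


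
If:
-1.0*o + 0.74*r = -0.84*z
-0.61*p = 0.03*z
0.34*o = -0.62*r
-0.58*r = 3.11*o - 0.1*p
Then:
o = 0.00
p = 0.00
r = 0.00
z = 0.00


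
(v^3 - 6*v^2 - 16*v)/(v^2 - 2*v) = (v^2 - 6*v - 16)/(v - 2)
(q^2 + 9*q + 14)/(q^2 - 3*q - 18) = (q^2 + 9*q + 14)/(q^2 - 3*q - 18)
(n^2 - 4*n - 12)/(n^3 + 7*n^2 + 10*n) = (n - 6)/(n*(n + 5))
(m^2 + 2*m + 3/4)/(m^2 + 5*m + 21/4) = (2*m + 1)/(2*m + 7)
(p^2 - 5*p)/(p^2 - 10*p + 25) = p/(p - 5)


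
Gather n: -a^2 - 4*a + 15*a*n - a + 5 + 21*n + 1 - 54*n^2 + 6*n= -a^2 - 5*a - 54*n^2 + n*(15*a + 27) + 6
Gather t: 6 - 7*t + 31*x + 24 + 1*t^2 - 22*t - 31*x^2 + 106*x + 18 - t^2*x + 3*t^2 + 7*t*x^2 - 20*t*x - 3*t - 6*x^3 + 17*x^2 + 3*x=t^2*(4 - x) + t*(7*x^2 - 20*x - 32) - 6*x^3 - 14*x^2 + 140*x + 48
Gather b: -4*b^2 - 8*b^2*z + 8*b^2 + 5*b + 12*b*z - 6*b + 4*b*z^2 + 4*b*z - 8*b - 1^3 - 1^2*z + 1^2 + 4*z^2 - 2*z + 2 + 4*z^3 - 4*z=b^2*(4 - 8*z) + b*(4*z^2 + 16*z - 9) + 4*z^3 + 4*z^2 - 7*z + 2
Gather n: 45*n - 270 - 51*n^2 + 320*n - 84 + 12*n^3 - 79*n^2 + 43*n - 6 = 12*n^3 - 130*n^2 + 408*n - 360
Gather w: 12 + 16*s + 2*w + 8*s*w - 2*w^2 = 16*s - 2*w^2 + w*(8*s + 2) + 12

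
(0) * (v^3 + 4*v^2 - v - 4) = 0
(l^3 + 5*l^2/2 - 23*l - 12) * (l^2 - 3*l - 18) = l^5 - l^4/2 - 97*l^3/2 + 12*l^2 + 450*l + 216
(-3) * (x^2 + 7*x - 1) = -3*x^2 - 21*x + 3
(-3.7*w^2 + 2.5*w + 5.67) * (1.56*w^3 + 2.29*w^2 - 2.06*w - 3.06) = -5.772*w^5 - 4.573*w^4 + 22.1922*w^3 + 19.1563*w^2 - 19.3302*w - 17.3502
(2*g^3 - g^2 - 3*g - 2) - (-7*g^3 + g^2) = 9*g^3 - 2*g^2 - 3*g - 2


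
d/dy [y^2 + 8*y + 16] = 2*y + 8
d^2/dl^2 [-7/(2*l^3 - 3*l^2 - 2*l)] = 14*(3*l*(2*l - 1)*(-2*l^2 + 3*l + 2) + 4*(-3*l^2 + 3*l + 1)^2)/(l^3*(-2*l^2 + 3*l + 2)^3)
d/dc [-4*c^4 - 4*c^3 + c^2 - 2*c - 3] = -16*c^3 - 12*c^2 + 2*c - 2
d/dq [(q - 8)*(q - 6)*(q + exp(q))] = (q - 8)*(q - 6)*(exp(q) + 1) + (q - 8)*(q + exp(q)) + (q - 6)*(q + exp(q))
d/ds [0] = 0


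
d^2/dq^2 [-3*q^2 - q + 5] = -6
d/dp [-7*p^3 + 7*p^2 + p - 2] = -21*p^2 + 14*p + 1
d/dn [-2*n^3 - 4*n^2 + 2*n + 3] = -6*n^2 - 8*n + 2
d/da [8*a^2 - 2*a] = 16*a - 2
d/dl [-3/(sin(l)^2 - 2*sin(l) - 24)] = 6*(sin(l) - 1)*cos(l)/((sin(l) - 6)^2*(sin(l) + 4)^2)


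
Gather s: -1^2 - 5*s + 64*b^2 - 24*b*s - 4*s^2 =64*b^2 - 4*s^2 + s*(-24*b - 5) - 1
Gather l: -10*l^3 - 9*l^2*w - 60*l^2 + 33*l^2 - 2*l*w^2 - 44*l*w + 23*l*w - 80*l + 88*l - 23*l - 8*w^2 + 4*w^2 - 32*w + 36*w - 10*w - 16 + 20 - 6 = -10*l^3 + l^2*(-9*w - 27) + l*(-2*w^2 - 21*w - 15) - 4*w^2 - 6*w - 2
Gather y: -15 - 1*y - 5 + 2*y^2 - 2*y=2*y^2 - 3*y - 20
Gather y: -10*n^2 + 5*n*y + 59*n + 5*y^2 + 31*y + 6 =-10*n^2 + 59*n + 5*y^2 + y*(5*n + 31) + 6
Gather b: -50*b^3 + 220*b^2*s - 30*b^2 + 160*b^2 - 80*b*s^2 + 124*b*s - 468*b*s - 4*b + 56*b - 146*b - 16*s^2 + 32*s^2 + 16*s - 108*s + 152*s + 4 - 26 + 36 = -50*b^3 + b^2*(220*s + 130) + b*(-80*s^2 - 344*s - 94) + 16*s^2 + 60*s + 14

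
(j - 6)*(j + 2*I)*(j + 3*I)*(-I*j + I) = -I*j^4 + 5*j^3 + 7*I*j^3 - 35*j^2 + 30*j - 42*I*j + 36*I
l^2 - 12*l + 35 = (l - 7)*(l - 5)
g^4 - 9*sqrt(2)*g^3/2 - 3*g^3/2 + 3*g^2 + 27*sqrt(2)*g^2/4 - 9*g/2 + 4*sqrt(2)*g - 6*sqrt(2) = (g - 3/2)*(g - 4*sqrt(2))*(g - sqrt(2))*(g + sqrt(2)/2)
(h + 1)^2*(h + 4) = h^3 + 6*h^2 + 9*h + 4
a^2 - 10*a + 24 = (a - 6)*(a - 4)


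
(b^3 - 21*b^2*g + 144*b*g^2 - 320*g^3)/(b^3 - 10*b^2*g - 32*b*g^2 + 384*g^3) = (b - 5*g)/(b + 6*g)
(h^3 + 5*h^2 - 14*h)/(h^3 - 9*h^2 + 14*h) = (h + 7)/(h - 7)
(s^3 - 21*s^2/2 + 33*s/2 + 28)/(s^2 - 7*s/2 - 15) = (-2*s^3 + 21*s^2 - 33*s - 56)/(-2*s^2 + 7*s + 30)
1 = 1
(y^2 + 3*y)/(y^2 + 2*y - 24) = y*(y + 3)/(y^2 + 2*y - 24)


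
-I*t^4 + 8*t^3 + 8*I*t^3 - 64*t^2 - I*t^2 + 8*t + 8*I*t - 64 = (t - 8)*(t - I)*(t + 8*I)*(-I*t + 1)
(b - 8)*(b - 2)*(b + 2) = b^3 - 8*b^2 - 4*b + 32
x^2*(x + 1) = x^3 + x^2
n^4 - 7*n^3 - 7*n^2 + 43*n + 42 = (n - 7)*(n - 3)*(n + 1)*(n + 2)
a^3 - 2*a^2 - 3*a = a*(a - 3)*(a + 1)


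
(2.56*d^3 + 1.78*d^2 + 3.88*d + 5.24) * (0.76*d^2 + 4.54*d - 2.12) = 1.9456*d^5 + 12.9752*d^4 + 5.6028*d^3 + 17.824*d^2 + 15.564*d - 11.1088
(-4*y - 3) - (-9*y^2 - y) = 9*y^2 - 3*y - 3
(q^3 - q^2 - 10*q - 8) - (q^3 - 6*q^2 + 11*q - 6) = 5*q^2 - 21*q - 2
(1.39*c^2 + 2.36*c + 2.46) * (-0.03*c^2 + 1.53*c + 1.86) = -0.0417*c^4 + 2.0559*c^3 + 6.1224*c^2 + 8.1534*c + 4.5756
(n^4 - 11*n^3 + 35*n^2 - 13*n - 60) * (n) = n^5 - 11*n^4 + 35*n^3 - 13*n^2 - 60*n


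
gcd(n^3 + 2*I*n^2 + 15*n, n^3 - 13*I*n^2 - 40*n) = n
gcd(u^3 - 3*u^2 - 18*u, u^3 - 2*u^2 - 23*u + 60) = 1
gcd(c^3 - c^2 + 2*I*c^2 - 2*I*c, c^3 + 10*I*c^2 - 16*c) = c^2 + 2*I*c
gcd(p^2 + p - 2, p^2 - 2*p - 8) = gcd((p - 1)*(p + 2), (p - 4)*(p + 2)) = p + 2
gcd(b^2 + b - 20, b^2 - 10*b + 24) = b - 4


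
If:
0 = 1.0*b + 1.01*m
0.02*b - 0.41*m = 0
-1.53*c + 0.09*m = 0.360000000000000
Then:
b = 0.00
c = -0.24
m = 0.00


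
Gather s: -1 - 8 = -9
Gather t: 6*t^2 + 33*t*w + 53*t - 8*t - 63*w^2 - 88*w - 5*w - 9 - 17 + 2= 6*t^2 + t*(33*w + 45) - 63*w^2 - 93*w - 24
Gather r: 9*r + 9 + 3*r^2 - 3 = 3*r^2 + 9*r + 6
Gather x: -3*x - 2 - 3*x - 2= -6*x - 4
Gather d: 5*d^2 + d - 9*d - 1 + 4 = 5*d^2 - 8*d + 3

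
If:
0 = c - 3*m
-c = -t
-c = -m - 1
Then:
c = 3/2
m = 1/2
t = 3/2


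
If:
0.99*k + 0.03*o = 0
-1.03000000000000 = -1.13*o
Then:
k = -0.03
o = 0.91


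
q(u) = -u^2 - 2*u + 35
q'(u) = -2*u - 2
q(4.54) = 5.31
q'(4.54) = -11.08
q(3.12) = 19.03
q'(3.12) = -8.24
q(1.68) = 28.82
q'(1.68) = -5.36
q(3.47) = 16.02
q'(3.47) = -8.94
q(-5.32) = 17.34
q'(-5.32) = 8.64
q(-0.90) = 35.99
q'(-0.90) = -0.20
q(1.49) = 29.80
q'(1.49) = -4.98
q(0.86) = 32.54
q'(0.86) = -3.72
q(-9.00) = -28.00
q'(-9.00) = 16.00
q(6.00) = -13.00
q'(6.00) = -14.00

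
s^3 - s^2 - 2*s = s*(s - 2)*(s + 1)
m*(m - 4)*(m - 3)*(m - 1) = m^4 - 8*m^3 + 19*m^2 - 12*m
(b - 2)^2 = b^2 - 4*b + 4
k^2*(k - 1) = k^3 - k^2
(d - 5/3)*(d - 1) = d^2 - 8*d/3 + 5/3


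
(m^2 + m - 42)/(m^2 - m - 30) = (m + 7)/(m + 5)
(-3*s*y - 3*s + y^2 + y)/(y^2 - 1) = (-3*s + y)/(y - 1)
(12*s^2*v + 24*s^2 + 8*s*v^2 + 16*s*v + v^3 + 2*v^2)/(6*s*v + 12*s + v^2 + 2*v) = 2*s + v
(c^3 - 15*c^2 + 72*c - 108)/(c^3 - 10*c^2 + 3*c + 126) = (c^2 - 9*c + 18)/(c^2 - 4*c - 21)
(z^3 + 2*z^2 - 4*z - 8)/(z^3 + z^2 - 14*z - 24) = (z^2 - 4)/(z^2 - z - 12)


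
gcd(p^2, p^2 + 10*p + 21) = 1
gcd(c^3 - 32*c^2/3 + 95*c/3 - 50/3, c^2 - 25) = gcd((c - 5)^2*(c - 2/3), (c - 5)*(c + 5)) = c - 5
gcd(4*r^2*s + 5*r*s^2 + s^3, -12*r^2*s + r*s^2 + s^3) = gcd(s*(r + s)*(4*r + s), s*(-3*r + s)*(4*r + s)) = 4*r*s + s^2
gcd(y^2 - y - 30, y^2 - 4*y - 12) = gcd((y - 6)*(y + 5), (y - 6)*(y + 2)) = y - 6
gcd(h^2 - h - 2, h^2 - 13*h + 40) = 1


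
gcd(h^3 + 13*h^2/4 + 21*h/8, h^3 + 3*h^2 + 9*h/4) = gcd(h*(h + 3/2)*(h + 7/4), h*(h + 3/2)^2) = h^2 + 3*h/2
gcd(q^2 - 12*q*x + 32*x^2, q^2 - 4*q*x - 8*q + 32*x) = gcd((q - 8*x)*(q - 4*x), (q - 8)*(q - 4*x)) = -q + 4*x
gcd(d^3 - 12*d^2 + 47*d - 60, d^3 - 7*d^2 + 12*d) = d^2 - 7*d + 12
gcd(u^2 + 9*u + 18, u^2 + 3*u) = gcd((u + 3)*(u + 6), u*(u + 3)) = u + 3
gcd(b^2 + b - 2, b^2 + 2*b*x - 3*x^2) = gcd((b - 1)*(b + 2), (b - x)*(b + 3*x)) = 1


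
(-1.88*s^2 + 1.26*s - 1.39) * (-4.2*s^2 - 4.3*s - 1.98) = 7.896*s^4 + 2.792*s^3 + 4.1424*s^2 + 3.4822*s + 2.7522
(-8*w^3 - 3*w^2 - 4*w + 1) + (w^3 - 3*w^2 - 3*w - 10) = -7*w^3 - 6*w^2 - 7*w - 9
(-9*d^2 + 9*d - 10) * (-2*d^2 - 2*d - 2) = 18*d^4 + 20*d^2 + 2*d + 20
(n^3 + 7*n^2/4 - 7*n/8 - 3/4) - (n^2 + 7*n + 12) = n^3 + 3*n^2/4 - 63*n/8 - 51/4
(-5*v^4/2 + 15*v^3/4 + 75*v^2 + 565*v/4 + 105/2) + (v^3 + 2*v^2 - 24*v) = -5*v^4/2 + 19*v^3/4 + 77*v^2 + 469*v/4 + 105/2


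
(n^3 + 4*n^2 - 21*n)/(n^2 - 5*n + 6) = n*(n + 7)/(n - 2)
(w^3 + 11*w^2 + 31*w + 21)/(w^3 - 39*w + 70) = (w^2 + 4*w + 3)/(w^2 - 7*w + 10)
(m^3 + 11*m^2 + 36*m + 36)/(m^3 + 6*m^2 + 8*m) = (m^2 + 9*m + 18)/(m*(m + 4))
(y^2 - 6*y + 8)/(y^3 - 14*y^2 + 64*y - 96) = (y - 2)/(y^2 - 10*y + 24)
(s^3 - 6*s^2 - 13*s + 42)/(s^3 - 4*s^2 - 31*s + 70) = (s + 3)/(s + 5)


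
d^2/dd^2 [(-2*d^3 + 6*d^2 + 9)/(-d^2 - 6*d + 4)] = 2*(116*d^3 - 243*d^2 - 66*d - 456)/(d^6 + 18*d^5 + 96*d^4 + 72*d^3 - 384*d^2 + 288*d - 64)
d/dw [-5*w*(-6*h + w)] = 30*h - 10*w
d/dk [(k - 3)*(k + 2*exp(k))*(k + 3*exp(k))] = 5*k^2*exp(k) + 3*k^2 + 12*k*exp(2*k) - 5*k*exp(k) - 6*k - 30*exp(2*k) - 15*exp(k)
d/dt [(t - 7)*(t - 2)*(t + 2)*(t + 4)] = 4*t^3 - 9*t^2 - 64*t + 12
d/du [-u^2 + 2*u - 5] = 2 - 2*u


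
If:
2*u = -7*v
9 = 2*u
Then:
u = 9/2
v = -9/7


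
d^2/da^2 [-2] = 0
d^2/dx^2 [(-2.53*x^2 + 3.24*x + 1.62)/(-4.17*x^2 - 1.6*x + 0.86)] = (-146.440392*x^3 - 114.581592*x^2 - 134.567568*x - 25.087792)/(72.511713*x^6 + 83.46672*x^5 - 12.837762*x^4 - 30.33152*x^3 + 2.647596*x^2 + 3.55008*x - 0.636056)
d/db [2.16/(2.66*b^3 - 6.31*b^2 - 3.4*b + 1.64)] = (-17.2368*b^2 + 27.2592*b + 7.344)/(2.66*b^3 - 6.31*b^2 - 3.4*b + 1.64)^2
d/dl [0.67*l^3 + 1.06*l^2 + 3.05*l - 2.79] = 2.01*l^2 + 2.12*l + 3.05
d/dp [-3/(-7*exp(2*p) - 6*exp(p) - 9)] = (-42*exp(p) - 18)*exp(p)/(7*exp(2*p) + 6*exp(p) + 9)^2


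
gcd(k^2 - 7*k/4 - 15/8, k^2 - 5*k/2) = k - 5/2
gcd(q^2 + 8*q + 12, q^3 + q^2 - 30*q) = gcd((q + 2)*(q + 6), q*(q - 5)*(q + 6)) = q + 6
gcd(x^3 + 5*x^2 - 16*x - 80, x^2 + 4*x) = x + 4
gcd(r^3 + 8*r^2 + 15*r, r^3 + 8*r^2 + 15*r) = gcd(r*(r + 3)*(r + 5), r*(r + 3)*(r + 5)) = r^3 + 8*r^2 + 15*r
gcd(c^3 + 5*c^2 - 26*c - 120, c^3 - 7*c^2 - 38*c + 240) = c^2 + c - 30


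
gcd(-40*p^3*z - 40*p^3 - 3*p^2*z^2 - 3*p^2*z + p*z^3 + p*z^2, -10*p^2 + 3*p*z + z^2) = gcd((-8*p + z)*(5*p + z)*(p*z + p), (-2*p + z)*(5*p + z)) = 5*p + z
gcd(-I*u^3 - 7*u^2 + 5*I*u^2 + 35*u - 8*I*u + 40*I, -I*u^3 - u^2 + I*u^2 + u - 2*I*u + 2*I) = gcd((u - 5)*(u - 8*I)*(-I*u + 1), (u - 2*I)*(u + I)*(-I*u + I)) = u + I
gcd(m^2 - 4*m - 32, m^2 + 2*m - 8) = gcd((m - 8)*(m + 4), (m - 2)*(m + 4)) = m + 4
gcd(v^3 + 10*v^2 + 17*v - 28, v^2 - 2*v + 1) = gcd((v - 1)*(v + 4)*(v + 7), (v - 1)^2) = v - 1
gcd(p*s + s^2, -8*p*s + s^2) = s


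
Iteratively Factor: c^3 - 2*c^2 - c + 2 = (c - 2)*(c^2 - 1) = (c - 2)*(c + 1)*(c - 1)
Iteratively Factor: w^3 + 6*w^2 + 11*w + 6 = (w + 2)*(w^2 + 4*w + 3) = (w + 1)*(w + 2)*(w + 3)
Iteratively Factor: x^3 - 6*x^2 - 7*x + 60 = (x - 4)*(x^2 - 2*x - 15) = (x - 4)*(x + 3)*(x - 5)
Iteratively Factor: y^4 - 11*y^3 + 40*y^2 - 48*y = (y - 4)*(y^3 - 7*y^2 + 12*y) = (y - 4)*(y - 3)*(y^2 - 4*y) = y*(y - 4)*(y - 3)*(y - 4)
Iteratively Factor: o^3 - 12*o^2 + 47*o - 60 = (o - 5)*(o^2 - 7*o + 12) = (o - 5)*(o - 4)*(o - 3)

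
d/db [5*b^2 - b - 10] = 10*b - 1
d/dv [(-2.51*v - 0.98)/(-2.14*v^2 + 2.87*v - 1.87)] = (-5.3714*v^2 - 4.1944*v + 7.5063)/(4.5796*v^4 - 12.2836*v^3 + 16.2405*v^2 - 10.7338*v + 3.4969)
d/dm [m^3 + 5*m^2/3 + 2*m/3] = 3*m^2 + 10*m/3 + 2/3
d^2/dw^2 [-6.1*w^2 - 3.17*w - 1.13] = -12.2000000000000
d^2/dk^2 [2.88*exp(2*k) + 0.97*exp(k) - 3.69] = (11.52*exp(k) + 0.97)*exp(k)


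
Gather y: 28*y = 28*y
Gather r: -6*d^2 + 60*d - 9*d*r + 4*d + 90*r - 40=-6*d^2 + 64*d + r*(90 - 9*d) - 40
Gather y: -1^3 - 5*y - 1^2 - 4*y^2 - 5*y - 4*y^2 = -8*y^2 - 10*y - 2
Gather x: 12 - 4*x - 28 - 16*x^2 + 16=-16*x^2 - 4*x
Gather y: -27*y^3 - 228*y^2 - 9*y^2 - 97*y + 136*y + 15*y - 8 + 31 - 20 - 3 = -27*y^3 - 237*y^2 + 54*y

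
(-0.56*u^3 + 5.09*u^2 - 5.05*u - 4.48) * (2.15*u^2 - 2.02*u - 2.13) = -1.204*u^5 + 12.0747*u^4 - 19.9465*u^3 - 10.2727*u^2 + 19.8061*u + 9.5424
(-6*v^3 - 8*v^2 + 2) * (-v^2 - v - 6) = 6*v^5 + 14*v^4 + 44*v^3 + 46*v^2 - 2*v - 12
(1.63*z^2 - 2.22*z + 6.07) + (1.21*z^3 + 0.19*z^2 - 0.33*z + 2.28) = 1.21*z^3 + 1.82*z^2 - 2.55*z + 8.35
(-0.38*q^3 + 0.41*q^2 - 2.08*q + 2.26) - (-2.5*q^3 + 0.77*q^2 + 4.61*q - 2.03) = 2.12*q^3 - 0.36*q^2 - 6.69*q + 4.29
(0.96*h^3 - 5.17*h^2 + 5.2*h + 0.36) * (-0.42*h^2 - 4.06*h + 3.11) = -0.4032*h^5 - 1.7262*h^4 + 21.7918*h^3 - 37.3419*h^2 + 14.7104*h + 1.1196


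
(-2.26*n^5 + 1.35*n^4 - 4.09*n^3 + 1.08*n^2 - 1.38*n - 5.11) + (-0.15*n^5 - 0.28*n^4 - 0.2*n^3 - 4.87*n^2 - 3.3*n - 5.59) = -2.41*n^5 + 1.07*n^4 - 4.29*n^3 - 3.79*n^2 - 4.68*n - 10.7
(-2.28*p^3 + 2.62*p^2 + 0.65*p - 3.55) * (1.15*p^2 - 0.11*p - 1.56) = -2.622*p^5 + 3.2638*p^4 + 4.0161*p^3 - 8.2412*p^2 - 0.6235*p + 5.538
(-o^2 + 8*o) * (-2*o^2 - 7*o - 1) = 2*o^4 - 9*o^3 - 55*o^2 - 8*o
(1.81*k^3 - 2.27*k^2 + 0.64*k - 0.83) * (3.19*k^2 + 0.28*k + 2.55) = 5.7739*k^5 - 6.7345*k^4 + 6.0215*k^3 - 8.257*k^2 + 1.3996*k - 2.1165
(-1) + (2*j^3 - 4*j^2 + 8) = 2*j^3 - 4*j^2 + 7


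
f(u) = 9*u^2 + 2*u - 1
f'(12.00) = 218.00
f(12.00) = 1319.00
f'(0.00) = 2.00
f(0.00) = -1.00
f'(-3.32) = -57.76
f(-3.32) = 91.56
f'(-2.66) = -45.88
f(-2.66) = 57.36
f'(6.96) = 127.28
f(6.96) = 448.89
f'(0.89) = 18.02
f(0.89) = 7.91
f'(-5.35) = -94.30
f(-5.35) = 245.90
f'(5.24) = 96.32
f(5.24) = 256.60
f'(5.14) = 94.52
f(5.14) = 247.06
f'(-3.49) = -60.82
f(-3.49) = 101.64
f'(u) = 18*u + 2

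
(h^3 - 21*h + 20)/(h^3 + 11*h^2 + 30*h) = (h^2 - 5*h + 4)/(h*(h + 6))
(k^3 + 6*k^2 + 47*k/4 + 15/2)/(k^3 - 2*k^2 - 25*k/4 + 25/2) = (2*k^2 + 7*k + 6)/(2*k^2 - 9*k + 10)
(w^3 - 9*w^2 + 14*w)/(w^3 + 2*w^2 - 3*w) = (w^2 - 9*w + 14)/(w^2 + 2*w - 3)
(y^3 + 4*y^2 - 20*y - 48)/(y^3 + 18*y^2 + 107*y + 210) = (y^2 - 2*y - 8)/(y^2 + 12*y + 35)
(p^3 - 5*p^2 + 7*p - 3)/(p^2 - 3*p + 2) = (p^2 - 4*p + 3)/(p - 2)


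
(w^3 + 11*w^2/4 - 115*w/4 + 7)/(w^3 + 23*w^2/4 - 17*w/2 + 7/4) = (w - 4)/(w - 1)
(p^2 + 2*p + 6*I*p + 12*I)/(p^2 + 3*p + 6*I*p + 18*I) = (p + 2)/(p + 3)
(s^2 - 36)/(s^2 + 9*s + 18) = (s - 6)/(s + 3)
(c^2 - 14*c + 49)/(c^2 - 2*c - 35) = (c - 7)/(c + 5)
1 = 1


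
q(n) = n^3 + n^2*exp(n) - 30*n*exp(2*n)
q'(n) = n^2*exp(n) + 3*n^2 - 60*n*exp(2*n) + 2*n*exp(n) - 30*exp(2*n)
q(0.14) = -5.53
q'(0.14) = -50.40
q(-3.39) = -38.46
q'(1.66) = -3544.56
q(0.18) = -7.70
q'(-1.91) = 12.77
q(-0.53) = 5.53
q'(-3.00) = 27.52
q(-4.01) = -64.15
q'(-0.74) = 4.48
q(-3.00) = -26.33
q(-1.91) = -5.17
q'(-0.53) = 1.01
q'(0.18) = -57.91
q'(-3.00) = 27.52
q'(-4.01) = 48.46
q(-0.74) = 4.91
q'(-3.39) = 34.83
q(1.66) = -1358.42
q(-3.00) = -26.33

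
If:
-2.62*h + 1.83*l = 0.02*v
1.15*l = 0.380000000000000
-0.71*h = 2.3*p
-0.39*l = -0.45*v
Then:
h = 0.23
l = 0.33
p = -0.07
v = 0.29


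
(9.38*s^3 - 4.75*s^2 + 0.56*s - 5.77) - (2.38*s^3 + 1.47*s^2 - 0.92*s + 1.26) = 7.0*s^3 - 6.22*s^2 + 1.48*s - 7.03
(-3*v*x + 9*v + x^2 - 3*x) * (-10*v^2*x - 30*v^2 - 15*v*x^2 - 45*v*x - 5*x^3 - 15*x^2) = 30*v^3*x^2 - 270*v^3 + 35*v^2*x^3 - 315*v^2*x - 5*x^5 + 45*x^3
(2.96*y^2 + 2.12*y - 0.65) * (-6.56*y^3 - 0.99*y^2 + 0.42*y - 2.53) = -19.4176*y^5 - 16.8376*y^4 + 3.4084*y^3 - 5.9549*y^2 - 5.6366*y + 1.6445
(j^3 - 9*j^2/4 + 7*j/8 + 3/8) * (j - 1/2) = j^4 - 11*j^3/4 + 2*j^2 - j/16 - 3/16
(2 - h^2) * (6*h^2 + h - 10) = -6*h^4 - h^3 + 22*h^2 + 2*h - 20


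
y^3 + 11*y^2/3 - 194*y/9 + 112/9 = (y - 8/3)*(y - 2/3)*(y + 7)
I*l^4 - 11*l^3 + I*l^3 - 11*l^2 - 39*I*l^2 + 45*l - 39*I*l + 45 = (l + 3*I)^2*(l + 5*I)*(I*l + I)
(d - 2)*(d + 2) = d^2 - 4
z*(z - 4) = z^2 - 4*z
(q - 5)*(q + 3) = q^2 - 2*q - 15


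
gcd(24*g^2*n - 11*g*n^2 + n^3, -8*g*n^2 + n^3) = 8*g*n - n^2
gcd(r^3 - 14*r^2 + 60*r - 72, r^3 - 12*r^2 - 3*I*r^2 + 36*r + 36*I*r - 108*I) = r^2 - 12*r + 36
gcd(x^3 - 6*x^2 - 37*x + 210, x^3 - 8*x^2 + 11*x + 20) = x - 5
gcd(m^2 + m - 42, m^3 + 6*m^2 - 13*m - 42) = m + 7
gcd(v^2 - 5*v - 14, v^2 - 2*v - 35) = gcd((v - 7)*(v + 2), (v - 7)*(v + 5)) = v - 7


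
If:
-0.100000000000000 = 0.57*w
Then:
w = -0.18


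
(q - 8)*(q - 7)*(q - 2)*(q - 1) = q^4 - 18*q^3 + 103*q^2 - 198*q + 112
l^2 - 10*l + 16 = (l - 8)*(l - 2)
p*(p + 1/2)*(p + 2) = p^3 + 5*p^2/2 + p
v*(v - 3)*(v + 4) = v^3 + v^2 - 12*v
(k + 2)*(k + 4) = k^2 + 6*k + 8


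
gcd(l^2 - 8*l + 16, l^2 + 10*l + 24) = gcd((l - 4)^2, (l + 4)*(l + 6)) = 1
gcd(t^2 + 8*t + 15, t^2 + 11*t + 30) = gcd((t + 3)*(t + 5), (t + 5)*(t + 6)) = t + 5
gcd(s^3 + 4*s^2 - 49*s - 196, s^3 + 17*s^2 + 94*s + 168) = s^2 + 11*s + 28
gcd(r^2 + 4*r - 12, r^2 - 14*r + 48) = 1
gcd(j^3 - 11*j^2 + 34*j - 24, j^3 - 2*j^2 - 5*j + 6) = j - 1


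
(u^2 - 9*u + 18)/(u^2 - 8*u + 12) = (u - 3)/(u - 2)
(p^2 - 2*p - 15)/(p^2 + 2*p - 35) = (p + 3)/(p + 7)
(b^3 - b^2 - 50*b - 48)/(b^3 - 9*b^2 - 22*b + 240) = (b^2 + 7*b + 6)/(b^2 - b - 30)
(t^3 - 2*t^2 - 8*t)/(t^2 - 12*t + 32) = t*(t + 2)/(t - 8)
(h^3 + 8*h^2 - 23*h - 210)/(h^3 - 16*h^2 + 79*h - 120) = (h^2 + 13*h + 42)/(h^2 - 11*h + 24)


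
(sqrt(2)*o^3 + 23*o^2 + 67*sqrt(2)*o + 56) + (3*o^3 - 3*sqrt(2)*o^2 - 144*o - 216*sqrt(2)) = sqrt(2)*o^3 + 3*o^3 - 3*sqrt(2)*o^2 + 23*o^2 - 144*o + 67*sqrt(2)*o - 216*sqrt(2) + 56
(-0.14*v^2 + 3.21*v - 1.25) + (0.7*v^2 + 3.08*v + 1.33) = 0.56*v^2 + 6.29*v + 0.0800000000000001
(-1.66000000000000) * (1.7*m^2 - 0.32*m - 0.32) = -2.822*m^2 + 0.5312*m + 0.5312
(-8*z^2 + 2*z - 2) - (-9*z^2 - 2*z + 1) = z^2 + 4*z - 3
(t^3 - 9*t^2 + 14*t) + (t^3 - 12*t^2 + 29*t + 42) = 2*t^3 - 21*t^2 + 43*t + 42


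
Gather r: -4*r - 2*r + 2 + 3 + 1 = 6 - 6*r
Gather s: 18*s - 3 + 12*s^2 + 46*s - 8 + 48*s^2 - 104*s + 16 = 60*s^2 - 40*s + 5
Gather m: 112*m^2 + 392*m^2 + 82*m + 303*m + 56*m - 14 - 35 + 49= 504*m^2 + 441*m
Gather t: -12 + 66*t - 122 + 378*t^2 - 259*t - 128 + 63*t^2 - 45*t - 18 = 441*t^2 - 238*t - 280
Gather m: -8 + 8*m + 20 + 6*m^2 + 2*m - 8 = 6*m^2 + 10*m + 4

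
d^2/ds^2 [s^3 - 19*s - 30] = 6*s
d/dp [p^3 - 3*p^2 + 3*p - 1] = 3*p^2 - 6*p + 3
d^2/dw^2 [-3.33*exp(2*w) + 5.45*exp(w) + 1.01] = (5.45 - 13.32*exp(w))*exp(w)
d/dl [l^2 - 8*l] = 2*l - 8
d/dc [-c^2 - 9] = -2*c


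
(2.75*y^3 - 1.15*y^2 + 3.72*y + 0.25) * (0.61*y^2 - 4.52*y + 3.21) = 1.6775*y^5 - 13.1315*y^4 + 16.2947*y^3 - 20.3534*y^2 + 10.8112*y + 0.8025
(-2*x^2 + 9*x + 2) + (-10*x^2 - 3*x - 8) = -12*x^2 + 6*x - 6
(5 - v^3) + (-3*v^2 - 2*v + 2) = -v^3 - 3*v^2 - 2*v + 7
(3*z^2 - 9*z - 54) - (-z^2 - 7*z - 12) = 4*z^2 - 2*z - 42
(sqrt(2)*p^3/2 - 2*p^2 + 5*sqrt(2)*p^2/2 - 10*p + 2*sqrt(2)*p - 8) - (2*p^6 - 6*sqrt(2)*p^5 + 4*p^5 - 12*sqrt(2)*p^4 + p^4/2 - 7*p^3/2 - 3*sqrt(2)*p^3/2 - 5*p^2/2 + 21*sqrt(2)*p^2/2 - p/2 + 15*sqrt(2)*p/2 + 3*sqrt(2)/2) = -2*p^6 - 4*p^5 + 6*sqrt(2)*p^5 - p^4/2 + 12*sqrt(2)*p^4 + 2*sqrt(2)*p^3 + 7*p^3/2 - 8*sqrt(2)*p^2 + p^2/2 - 19*p/2 - 11*sqrt(2)*p/2 - 8 - 3*sqrt(2)/2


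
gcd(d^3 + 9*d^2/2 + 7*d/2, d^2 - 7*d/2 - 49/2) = d + 7/2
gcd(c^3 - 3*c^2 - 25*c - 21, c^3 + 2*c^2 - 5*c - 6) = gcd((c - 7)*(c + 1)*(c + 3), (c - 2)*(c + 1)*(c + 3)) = c^2 + 4*c + 3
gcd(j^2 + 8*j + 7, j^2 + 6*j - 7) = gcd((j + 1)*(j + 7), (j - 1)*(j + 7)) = j + 7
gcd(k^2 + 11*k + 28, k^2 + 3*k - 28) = k + 7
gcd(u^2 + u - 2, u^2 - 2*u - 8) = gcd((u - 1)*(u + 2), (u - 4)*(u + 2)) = u + 2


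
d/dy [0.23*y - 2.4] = 0.230000000000000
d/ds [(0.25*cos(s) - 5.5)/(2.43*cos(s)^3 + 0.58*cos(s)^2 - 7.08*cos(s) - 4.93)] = (1.215*cos(s)^3 - 39.95*cos(s)^2 - 6.38*cos(s) + 40.1725)*sin(s)/(5.9049*cos(s)^6 + 2.8188*cos(s)^5 - 34.0724*cos(s)^4 - 32.1726*cos(s)^3 + 44.4076*cos(s)^2 + 69.8088*cos(s) + 24.3049)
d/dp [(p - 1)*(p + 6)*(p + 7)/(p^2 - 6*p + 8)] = (p^4 - 12*p^3 - 77*p^2 + 276*p - 20)/(p^4 - 12*p^3 + 52*p^2 - 96*p + 64)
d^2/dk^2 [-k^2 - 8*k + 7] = -2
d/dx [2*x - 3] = 2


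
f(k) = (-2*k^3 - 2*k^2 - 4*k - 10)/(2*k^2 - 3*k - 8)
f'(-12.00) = -0.96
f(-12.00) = 10.15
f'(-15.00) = -0.97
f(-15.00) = 13.04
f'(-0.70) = -0.95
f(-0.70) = 1.52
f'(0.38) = 0.50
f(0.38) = 1.35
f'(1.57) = 4.79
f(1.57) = 3.72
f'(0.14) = 0.19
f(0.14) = 1.27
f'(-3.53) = -0.83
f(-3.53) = 2.44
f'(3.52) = 24.11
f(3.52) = -21.88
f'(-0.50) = -0.56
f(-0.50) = 1.38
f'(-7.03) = -0.91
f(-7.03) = 5.49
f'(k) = (3 - 4*k)*(-2*k^3 - 2*k^2 - 4*k - 10)/(2*k^2 - 3*k - 8)^2 + (-6*k^2 - 4*k - 4)/(2*k^2 - 3*k - 8) = 2*(-2*k^4 + 6*k^3 + 31*k^2 + 36*k + 1)/(4*k^4 - 12*k^3 - 23*k^2 + 48*k + 64)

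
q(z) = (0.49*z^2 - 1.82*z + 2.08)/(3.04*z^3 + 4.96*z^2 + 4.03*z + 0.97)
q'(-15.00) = -0.00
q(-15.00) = -0.02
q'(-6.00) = -0.02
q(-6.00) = -0.06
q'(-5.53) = -0.02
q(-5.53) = -0.07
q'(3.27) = 0.00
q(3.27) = 0.01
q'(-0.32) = -641.18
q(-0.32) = 30.59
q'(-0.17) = -41.49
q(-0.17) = 5.82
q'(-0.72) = -18.92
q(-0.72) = -7.36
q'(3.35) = 0.00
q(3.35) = 0.01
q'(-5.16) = -0.03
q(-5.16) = -0.08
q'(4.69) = 0.00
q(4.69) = 0.01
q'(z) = (0.98*z - 1.82)/(3.04*z^3 + 4.96*z^2 + 4.03*z + 0.97) + (-9.12*z^2 - 9.92*z - 4.03)*(0.49*z^2 - 1.82*z + 2.08)/(3.04*z^3 + 4.96*z^2 + 4.03*z + 0.97)^2 = (-1.4896*z^4 + 11.0656*z^3 - 7.9677*z^2 - 19.683*z - 10.1478)/(9.2416*z^6 + 30.1568*z^5 + 49.104*z^4 + 45.8752*z^3 + 25.8633*z^2 + 7.8182*z + 0.9409)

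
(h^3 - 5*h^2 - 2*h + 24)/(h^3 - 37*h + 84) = (h + 2)/(h + 7)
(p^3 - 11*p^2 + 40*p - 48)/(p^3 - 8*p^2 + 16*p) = (p - 3)/p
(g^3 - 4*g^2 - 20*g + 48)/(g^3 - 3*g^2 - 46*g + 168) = (g^2 + 2*g - 8)/(g^2 + 3*g - 28)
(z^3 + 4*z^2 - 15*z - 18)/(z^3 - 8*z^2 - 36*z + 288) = (z^2 - 2*z - 3)/(z^2 - 14*z + 48)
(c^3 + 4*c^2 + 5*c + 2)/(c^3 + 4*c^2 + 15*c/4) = 4*(c^3 + 4*c^2 + 5*c + 2)/(c*(4*c^2 + 16*c + 15))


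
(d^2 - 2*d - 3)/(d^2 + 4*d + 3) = (d - 3)/(d + 3)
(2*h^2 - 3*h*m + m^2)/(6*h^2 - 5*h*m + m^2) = (h - m)/(3*h - m)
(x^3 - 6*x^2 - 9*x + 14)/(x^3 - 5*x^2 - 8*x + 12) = (x - 7)/(x - 6)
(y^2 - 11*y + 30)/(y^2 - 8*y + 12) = (y - 5)/(y - 2)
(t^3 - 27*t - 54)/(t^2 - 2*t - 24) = (t^2 + 6*t + 9)/(t + 4)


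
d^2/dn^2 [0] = 0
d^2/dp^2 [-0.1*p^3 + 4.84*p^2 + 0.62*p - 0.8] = 9.68 - 0.6*p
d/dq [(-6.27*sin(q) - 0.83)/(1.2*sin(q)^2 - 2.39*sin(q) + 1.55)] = (7.524*sin(q)^2 + 1.992*sin(q) - 11.7022)*cos(q)/(1.44*sin(q)^4 - 5.736*sin(q)^3 + 9.4321*sin(q)^2 - 7.409*sin(q) + 2.4025)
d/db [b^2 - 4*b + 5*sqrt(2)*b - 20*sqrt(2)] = 2*b - 4 + 5*sqrt(2)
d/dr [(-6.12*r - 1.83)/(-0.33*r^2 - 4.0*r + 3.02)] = (2.0196*r^2 + 24.48*r - (0.66*r + 4.0)*(6.12*r + 1.83) - 18.4824)/(0.33*r^2 + 4.0*r - 3.02)^2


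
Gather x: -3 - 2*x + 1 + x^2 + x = x^2 - x - 2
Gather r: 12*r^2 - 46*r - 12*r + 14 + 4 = 12*r^2 - 58*r + 18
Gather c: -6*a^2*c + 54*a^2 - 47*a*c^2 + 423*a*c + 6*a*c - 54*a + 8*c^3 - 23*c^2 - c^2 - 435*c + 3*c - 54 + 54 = 54*a^2 - 54*a + 8*c^3 + c^2*(-47*a - 24) + c*(-6*a^2 + 429*a - 432)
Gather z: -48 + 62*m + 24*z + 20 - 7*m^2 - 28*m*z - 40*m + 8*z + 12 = -7*m^2 + 22*m + z*(32 - 28*m) - 16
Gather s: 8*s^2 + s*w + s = 8*s^2 + s*(w + 1)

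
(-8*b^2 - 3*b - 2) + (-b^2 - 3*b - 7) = -9*b^2 - 6*b - 9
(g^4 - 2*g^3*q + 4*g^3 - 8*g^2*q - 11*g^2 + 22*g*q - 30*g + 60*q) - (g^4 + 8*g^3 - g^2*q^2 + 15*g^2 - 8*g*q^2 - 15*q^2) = -2*g^3*q - 4*g^3 + g^2*q^2 - 8*g^2*q - 26*g^2 + 8*g*q^2 + 22*g*q - 30*g + 15*q^2 + 60*q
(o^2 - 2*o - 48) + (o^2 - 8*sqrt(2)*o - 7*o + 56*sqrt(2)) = 2*o^2 - 8*sqrt(2)*o - 9*o - 48 + 56*sqrt(2)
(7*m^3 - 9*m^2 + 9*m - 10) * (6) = 42*m^3 - 54*m^2 + 54*m - 60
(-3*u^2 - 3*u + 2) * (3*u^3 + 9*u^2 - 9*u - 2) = -9*u^5 - 36*u^4 + 6*u^3 + 51*u^2 - 12*u - 4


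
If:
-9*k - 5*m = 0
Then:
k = -5*m/9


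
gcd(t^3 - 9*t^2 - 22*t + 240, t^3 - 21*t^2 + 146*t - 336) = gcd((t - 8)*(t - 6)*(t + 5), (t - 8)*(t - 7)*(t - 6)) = t^2 - 14*t + 48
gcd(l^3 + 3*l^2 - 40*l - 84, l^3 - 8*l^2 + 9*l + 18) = l - 6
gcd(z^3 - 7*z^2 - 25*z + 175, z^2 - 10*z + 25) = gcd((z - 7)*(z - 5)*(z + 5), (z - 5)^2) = z - 5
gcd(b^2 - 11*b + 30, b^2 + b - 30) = b - 5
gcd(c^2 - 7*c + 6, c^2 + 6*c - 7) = c - 1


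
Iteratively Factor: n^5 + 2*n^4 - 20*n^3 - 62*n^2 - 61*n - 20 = (n - 5)*(n^4 + 7*n^3 + 15*n^2 + 13*n + 4) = (n - 5)*(n + 1)*(n^3 + 6*n^2 + 9*n + 4) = (n - 5)*(n + 1)^2*(n^2 + 5*n + 4) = (n - 5)*(n + 1)^2*(n + 4)*(n + 1)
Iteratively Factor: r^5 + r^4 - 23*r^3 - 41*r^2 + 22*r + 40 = (r - 5)*(r^4 + 6*r^3 + 7*r^2 - 6*r - 8) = (r - 5)*(r + 2)*(r^3 + 4*r^2 - r - 4) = (r - 5)*(r + 2)*(r + 4)*(r^2 - 1) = (r - 5)*(r + 1)*(r + 2)*(r + 4)*(r - 1)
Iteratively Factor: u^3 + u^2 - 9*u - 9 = (u + 1)*(u^2 - 9) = (u + 1)*(u + 3)*(u - 3)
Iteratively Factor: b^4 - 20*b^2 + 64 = (b - 2)*(b^3 + 2*b^2 - 16*b - 32) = (b - 4)*(b - 2)*(b^2 + 6*b + 8) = (b - 4)*(b - 2)*(b + 4)*(b + 2)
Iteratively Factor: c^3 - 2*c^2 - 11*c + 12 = (c + 3)*(c^2 - 5*c + 4) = (c - 4)*(c + 3)*(c - 1)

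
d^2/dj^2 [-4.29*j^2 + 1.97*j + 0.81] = -8.58000000000000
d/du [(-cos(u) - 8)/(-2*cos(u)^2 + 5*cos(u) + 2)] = (32*cos(u) + cos(2*u) - 37)*sin(u)/(2*sin(u)^2 + 5*cos(u))^2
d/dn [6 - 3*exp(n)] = -3*exp(n)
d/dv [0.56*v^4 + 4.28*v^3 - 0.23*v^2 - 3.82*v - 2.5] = 2.24*v^3 + 12.84*v^2 - 0.46*v - 3.82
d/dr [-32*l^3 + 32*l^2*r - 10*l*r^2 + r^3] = 32*l^2 - 20*l*r + 3*r^2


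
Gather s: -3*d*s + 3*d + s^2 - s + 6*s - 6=3*d + s^2 + s*(5 - 3*d) - 6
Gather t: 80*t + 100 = 80*t + 100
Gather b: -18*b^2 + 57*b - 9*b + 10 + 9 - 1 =-18*b^2 + 48*b + 18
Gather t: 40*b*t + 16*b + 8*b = 40*b*t + 24*b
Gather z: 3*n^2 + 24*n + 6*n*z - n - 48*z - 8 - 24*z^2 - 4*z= 3*n^2 + 23*n - 24*z^2 + z*(6*n - 52) - 8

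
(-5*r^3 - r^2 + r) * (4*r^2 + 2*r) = -20*r^5 - 14*r^4 + 2*r^3 + 2*r^2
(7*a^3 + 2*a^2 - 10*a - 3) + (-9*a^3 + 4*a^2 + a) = -2*a^3 + 6*a^2 - 9*a - 3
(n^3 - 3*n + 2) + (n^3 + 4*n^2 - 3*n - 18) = 2*n^3 + 4*n^2 - 6*n - 16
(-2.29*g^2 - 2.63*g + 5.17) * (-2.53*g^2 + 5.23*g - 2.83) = 5.7937*g^4 - 5.3228*g^3 - 20.3543*g^2 + 34.482*g - 14.6311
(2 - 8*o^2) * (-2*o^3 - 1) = 16*o^5 - 4*o^3 + 8*o^2 - 2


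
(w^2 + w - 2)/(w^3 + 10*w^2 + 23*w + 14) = (w - 1)/(w^2 + 8*w + 7)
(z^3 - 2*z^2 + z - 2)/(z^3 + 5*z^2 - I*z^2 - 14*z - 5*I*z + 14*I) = (z + I)/(z + 7)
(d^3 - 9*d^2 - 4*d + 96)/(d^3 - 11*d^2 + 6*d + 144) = (d - 4)/(d - 6)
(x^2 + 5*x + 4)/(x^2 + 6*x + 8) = (x + 1)/(x + 2)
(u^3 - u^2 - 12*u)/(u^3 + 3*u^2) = (u - 4)/u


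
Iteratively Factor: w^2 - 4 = (w + 2)*(w - 2)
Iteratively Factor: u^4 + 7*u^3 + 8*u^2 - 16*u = (u + 4)*(u^3 + 3*u^2 - 4*u) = (u - 1)*(u + 4)*(u^2 + 4*u) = u*(u - 1)*(u + 4)*(u + 4)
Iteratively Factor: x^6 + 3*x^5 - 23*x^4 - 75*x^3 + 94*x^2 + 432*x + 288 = (x + 3)*(x^5 - 23*x^3 - 6*x^2 + 112*x + 96) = (x - 4)*(x + 3)*(x^4 + 4*x^3 - 7*x^2 - 34*x - 24) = (x - 4)*(x + 2)*(x + 3)*(x^3 + 2*x^2 - 11*x - 12) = (x - 4)*(x + 1)*(x + 2)*(x + 3)*(x^2 + x - 12) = (x - 4)*(x + 1)*(x + 2)*(x + 3)*(x + 4)*(x - 3)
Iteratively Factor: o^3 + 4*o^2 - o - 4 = (o + 1)*(o^2 + 3*o - 4) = (o + 1)*(o + 4)*(o - 1)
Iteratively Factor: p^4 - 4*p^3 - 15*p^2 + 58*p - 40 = (p - 1)*(p^3 - 3*p^2 - 18*p + 40) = (p - 5)*(p - 1)*(p^2 + 2*p - 8) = (p - 5)*(p - 2)*(p - 1)*(p + 4)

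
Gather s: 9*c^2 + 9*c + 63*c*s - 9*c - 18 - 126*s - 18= 9*c^2 + s*(63*c - 126) - 36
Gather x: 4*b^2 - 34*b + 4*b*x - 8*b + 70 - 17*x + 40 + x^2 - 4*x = 4*b^2 - 42*b + x^2 + x*(4*b - 21) + 110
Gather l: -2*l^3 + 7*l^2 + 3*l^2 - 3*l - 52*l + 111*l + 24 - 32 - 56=-2*l^3 + 10*l^2 + 56*l - 64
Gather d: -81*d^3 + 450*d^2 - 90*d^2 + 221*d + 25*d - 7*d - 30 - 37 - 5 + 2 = -81*d^3 + 360*d^2 + 239*d - 70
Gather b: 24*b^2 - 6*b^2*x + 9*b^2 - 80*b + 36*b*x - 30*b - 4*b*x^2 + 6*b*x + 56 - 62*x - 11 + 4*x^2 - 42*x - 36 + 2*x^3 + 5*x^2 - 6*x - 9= b^2*(33 - 6*x) + b*(-4*x^2 + 42*x - 110) + 2*x^3 + 9*x^2 - 110*x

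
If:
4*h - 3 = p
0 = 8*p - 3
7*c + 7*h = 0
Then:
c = -27/32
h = 27/32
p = 3/8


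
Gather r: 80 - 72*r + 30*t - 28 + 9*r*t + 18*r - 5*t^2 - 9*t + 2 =r*(9*t - 54) - 5*t^2 + 21*t + 54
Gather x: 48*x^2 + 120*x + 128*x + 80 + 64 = 48*x^2 + 248*x + 144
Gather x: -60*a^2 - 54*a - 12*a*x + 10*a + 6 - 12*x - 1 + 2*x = -60*a^2 - 44*a + x*(-12*a - 10) + 5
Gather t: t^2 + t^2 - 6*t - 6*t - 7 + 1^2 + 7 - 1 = 2*t^2 - 12*t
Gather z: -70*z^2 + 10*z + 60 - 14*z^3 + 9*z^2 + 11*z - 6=-14*z^3 - 61*z^2 + 21*z + 54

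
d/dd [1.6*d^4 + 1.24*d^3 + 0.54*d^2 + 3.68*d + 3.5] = 6.4*d^3 + 3.72*d^2 + 1.08*d + 3.68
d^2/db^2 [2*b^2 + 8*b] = 4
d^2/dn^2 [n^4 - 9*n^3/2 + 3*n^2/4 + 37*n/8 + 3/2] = 12*n^2 - 27*n + 3/2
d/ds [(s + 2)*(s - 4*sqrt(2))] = 2*s - 4*sqrt(2) + 2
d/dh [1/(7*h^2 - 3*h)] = (3 - 14*h)/(h^2*(7*h - 3)^2)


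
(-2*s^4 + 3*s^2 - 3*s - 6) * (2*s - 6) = -4*s^5 + 12*s^4 + 6*s^3 - 24*s^2 + 6*s + 36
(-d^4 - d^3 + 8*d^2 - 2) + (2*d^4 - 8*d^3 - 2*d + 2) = d^4 - 9*d^3 + 8*d^2 - 2*d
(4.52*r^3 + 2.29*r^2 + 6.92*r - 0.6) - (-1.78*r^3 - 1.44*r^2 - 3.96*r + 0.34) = 6.3*r^3 + 3.73*r^2 + 10.88*r - 0.94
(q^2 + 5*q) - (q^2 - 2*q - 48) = 7*q + 48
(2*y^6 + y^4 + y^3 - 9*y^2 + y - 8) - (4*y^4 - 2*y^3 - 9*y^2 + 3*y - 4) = 2*y^6 - 3*y^4 + 3*y^3 - 2*y - 4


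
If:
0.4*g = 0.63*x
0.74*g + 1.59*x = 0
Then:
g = 0.00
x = 0.00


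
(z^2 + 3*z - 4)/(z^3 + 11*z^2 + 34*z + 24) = (z - 1)/(z^2 + 7*z + 6)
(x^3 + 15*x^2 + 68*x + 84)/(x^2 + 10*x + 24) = (x^2 + 9*x + 14)/(x + 4)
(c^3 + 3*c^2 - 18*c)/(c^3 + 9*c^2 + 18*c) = (c - 3)/(c + 3)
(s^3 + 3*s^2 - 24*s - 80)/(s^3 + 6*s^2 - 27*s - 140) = (s + 4)/(s + 7)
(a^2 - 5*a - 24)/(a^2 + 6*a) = (a^2 - 5*a - 24)/(a*(a + 6))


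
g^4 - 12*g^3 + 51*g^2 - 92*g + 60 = (g - 5)*(g - 3)*(g - 2)^2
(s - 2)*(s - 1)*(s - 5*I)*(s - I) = s^4 - 3*s^3 - 6*I*s^3 - 3*s^2 + 18*I*s^2 + 15*s - 12*I*s - 10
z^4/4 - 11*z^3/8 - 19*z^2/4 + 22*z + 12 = (z/4 + 1)*(z - 6)*(z - 4)*(z + 1/2)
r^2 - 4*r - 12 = (r - 6)*(r + 2)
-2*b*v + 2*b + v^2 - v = (-2*b + v)*(v - 1)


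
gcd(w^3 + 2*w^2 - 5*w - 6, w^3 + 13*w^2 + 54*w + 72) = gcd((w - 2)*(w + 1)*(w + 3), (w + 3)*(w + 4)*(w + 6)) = w + 3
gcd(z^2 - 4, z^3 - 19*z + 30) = z - 2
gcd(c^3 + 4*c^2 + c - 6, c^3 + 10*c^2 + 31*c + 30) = c^2 + 5*c + 6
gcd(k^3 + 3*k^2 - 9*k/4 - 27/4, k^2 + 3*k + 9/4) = k + 3/2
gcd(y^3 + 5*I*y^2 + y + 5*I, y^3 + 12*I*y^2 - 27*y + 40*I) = y^2 + 4*I*y + 5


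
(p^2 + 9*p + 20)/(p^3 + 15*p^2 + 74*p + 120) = 1/(p + 6)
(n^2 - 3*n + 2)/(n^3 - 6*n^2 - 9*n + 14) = (n - 2)/(n^2 - 5*n - 14)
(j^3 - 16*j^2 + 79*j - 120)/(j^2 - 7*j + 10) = (j^2 - 11*j + 24)/(j - 2)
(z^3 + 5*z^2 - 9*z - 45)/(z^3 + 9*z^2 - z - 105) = (z + 3)/(z + 7)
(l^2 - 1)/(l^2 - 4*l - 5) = (l - 1)/(l - 5)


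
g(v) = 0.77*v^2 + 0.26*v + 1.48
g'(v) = 1.54*v + 0.26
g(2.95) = 8.95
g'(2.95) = 4.80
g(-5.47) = 23.10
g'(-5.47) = -8.16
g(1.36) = 3.26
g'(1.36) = 2.35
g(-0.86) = 1.83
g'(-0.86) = -1.06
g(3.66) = 12.75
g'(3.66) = 5.90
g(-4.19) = 13.91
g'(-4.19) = -6.19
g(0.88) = 2.31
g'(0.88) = 1.62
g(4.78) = 20.32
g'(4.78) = 7.62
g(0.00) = 1.48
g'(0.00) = 0.26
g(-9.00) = 61.51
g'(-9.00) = -13.60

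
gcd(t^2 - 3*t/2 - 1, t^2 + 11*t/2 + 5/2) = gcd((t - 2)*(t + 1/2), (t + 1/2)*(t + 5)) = t + 1/2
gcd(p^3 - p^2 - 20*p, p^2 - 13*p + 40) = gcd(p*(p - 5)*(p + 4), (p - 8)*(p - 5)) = p - 5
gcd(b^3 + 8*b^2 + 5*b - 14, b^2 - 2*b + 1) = b - 1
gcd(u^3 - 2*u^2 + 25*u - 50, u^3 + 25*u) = u^2 + 25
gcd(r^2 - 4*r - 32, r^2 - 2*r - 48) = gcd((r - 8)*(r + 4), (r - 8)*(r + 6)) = r - 8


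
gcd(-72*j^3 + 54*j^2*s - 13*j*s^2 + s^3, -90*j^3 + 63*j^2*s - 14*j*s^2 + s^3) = 18*j^2 - 9*j*s + s^2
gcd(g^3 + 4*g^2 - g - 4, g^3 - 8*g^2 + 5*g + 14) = g + 1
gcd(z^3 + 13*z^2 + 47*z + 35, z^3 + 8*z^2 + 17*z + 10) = z^2 + 6*z + 5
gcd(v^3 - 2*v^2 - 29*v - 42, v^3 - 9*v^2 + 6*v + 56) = v^2 - 5*v - 14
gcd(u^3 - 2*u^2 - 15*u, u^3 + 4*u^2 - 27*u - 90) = u^2 - 2*u - 15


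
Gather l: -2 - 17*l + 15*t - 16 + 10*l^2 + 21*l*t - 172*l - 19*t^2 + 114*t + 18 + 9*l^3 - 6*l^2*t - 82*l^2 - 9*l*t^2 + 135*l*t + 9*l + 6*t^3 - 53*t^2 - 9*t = 9*l^3 + l^2*(-6*t - 72) + l*(-9*t^2 + 156*t - 180) + 6*t^3 - 72*t^2 + 120*t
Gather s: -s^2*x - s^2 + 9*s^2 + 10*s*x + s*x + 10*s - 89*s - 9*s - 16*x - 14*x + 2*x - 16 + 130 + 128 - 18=s^2*(8 - x) + s*(11*x - 88) - 28*x + 224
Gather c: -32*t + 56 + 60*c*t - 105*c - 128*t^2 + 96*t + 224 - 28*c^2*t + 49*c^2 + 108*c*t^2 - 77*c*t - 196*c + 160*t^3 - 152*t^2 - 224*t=c^2*(49 - 28*t) + c*(108*t^2 - 17*t - 301) + 160*t^3 - 280*t^2 - 160*t + 280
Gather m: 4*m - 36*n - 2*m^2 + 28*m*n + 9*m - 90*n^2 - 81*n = -2*m^2 + m*(28*n + 13) - 90*n^2 - 117*n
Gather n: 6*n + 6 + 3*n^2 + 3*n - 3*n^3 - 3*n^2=-3*n^3 + 9*n + 6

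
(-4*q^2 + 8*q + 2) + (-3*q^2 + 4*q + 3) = -7*q^2 + 12*q + 5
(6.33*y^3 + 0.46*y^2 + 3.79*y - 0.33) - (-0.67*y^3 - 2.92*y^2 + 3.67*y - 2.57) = 7.0*y^3 + 3.38*y^2 + 0.12*y + 2.24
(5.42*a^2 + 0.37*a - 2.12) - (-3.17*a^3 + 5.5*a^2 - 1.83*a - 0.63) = 3.17*a^3 - 0.0800000000000001*a^2 + 2.2*a - 1.49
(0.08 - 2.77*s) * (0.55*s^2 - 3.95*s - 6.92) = -1.5235*s^3 + 10.9855*s^2 + 18.8524*s - 0.5536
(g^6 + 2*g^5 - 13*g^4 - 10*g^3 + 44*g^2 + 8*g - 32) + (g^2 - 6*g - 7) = g^6 + 2*g^5 - 13*g^4 - 10*g^3 + 45*g^2 + 2*g - 39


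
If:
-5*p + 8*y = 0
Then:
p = 8*y/5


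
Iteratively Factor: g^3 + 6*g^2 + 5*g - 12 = (g - 1)*(g^2 + 7*g + 12) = (g - 1)*(g + 4)*(g + 3)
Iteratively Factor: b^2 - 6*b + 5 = (b - 1)*(b - 5)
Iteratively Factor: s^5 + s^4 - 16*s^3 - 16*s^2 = (s)*(s^4 + s^3 - 16*s^2 - 16*s) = s*(s - 4)*(s^3 + 5*s^2 + 4*s) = s^2*(s - 4)*(s^2 + 5*s + 4) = s^2*(s - 4)*(s + 1)*(s + 4)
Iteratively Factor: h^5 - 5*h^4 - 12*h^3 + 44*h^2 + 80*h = (h - 5)*(h^4 - 12*h^2 - 16*h) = (h - 5)*(h + 2)*(h^3 - 2*h^2 - 8*h) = (h - 5)*(h + 2)^2*(h^2 - 4*h) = h*(h - 5)*(h + 2)^2*(h - 4)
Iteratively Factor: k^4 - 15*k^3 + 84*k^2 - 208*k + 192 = (k - 4)*(k^3 - 11*k^2 + 40*k - 48) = (k - 4)*(k - 3)*(k^2 - 8*k + 16) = (k - 4)^2*(k - 3)*(k - 4)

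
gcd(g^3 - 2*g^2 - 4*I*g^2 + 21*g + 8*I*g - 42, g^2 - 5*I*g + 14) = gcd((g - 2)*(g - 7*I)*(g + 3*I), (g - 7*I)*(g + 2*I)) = g - 7*I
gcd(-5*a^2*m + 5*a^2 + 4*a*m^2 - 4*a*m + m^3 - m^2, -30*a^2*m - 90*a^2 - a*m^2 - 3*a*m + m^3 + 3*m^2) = 5*a + m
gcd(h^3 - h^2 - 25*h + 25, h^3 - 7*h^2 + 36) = 1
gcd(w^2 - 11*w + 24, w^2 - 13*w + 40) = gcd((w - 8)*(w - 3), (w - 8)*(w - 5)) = w - 8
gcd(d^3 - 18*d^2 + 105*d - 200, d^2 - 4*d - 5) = d - 5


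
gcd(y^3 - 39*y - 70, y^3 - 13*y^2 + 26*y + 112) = y^2 - 5*y - 14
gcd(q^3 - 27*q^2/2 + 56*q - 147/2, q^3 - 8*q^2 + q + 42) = q^2 - 10*q + 21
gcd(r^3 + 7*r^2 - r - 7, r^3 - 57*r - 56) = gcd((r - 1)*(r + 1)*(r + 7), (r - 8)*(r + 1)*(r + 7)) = r^2 + 8*r + 7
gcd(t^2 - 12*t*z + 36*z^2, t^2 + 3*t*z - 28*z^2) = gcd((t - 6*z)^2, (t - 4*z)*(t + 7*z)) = 1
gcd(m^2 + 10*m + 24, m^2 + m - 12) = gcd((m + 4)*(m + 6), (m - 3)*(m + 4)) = m + 4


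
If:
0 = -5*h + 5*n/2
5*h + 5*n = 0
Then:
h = 0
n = 0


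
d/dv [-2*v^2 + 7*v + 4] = 7 - 4*v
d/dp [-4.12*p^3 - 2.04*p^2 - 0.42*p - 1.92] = -12.36*p^2 - 4.08*p - 0.42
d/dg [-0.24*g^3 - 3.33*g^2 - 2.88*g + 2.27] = -0.72*g^2 - 6.66*g - 2.88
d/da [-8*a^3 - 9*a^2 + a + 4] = -24*a^2 - 18*a + 1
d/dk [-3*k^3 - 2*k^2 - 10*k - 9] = -9*k^2 - 4*k - 10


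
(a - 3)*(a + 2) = a^2 - a - 6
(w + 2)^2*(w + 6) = w^3 + 10*w^2 + 28*w + 24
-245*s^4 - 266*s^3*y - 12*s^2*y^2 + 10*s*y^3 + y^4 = (-5*s + y)*(s + y)*(7*s + y)^2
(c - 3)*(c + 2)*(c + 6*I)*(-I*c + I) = -I*c^4 + 6*c^3 + 2*I*c^3 - 12*c^2 + 5*I*c^2 - 30*c - 6*I*c + 36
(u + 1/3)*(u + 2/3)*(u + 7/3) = u^3 + 10*u^2/3 + 23*u/9 + 14/27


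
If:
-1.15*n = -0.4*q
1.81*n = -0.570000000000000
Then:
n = -0.31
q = -0.91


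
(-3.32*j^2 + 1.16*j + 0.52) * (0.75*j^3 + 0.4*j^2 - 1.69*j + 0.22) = -2.49*j^5 - 0.458*j^4 + 6.4648*j^3 - 2.4828*j^2 - 0.6236*j + 0.1144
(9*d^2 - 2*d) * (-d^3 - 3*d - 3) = -9*d^5 + 2*d^4 - 27*d^3 - 21*d^2 + 6*d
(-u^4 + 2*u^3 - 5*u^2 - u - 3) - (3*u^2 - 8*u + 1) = -u^4 + 2*u^3 - 8*u^2 + 7*u - 4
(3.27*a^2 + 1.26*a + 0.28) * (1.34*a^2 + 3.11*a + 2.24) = 4.3818*a^4 + 11.8581*a^3 + 11.6186*a^2 + 3.6932*a + 0.6272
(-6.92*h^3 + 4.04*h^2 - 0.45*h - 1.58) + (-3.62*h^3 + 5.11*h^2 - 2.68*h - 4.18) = -10.54*h^3 + 9.15*h^2 - 3.13*h - 5.76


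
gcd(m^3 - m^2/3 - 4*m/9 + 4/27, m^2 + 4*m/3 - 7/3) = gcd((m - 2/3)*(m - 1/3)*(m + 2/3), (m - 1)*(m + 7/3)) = 1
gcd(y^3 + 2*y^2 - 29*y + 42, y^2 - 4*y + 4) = y - 2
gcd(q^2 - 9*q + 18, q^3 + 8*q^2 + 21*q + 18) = 1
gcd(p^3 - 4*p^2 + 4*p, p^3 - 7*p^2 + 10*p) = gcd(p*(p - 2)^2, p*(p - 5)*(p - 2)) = p^2 - 2*p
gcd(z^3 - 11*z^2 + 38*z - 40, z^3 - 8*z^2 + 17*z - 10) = z^2 - 7*z + 10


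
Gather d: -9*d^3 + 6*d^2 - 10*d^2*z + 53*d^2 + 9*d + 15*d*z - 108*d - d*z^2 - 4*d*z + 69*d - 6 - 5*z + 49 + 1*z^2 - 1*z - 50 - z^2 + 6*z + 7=-9*d^3 + d^2*(59 - 10*z) + d*(-z^2 + 11*z - 30)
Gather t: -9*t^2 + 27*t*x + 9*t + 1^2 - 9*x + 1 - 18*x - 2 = -9*t^2 + t*(27*x + 9) - 27*x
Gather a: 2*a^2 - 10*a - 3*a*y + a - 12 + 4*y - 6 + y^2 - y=2*a^2 + a*(-3*y - 9) + y^2 + 3*y - 18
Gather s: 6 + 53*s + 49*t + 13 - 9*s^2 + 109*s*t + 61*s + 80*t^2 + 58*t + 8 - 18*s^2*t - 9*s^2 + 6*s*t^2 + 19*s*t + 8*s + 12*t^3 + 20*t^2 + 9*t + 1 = s^2*(-18*t - 18) + s*(6*t^2 + 128*t + 122) + 12*t^3 + 100*t^2 + 116*t + 28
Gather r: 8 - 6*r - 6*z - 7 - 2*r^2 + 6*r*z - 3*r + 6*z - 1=-2*r^2 + r*(6*z - 9)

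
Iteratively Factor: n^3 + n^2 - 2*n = (n)*(n^2 + n - 2) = n*(n + 2)*(n - 1)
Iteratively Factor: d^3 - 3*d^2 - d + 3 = (d - 3)*(d^2 - 1) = (d - 3)*(d - 1)*(d + 1)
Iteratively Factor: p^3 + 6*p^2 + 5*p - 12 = (p + 3)*(p^2 + 3*p - 4) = (p + 3)*(p + 4)*(p - 1)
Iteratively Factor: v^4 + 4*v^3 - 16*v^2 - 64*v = (v + 4)*(v^3 - 16*v) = (v + 4)^2*(v^2 - 4*v) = v*(v + 4)^2*(v - 4)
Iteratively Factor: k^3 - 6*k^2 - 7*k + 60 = (k + 3)*(k^2 - 9*k + 20) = (k - 5)*(k + 3)*(k - 4)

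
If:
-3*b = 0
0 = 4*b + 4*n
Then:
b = 0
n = 0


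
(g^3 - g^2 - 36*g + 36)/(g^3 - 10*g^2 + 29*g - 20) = (g^2 - 36)/(g^2 - 9*g + 20)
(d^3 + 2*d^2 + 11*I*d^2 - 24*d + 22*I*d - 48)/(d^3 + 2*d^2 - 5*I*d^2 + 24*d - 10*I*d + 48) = (d + 8*I)/(d - 8*I)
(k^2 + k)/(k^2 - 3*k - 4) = k/(k - 4)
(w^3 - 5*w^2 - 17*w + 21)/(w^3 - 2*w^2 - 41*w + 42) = (w + 3)/(w + 6)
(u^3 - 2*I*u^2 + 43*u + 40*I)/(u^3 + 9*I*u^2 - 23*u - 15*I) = (u - 8*I)/(u + 3*I)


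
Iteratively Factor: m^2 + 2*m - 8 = (m + 4)*(m - 2)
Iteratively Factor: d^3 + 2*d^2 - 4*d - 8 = (d + 2)*(d^2 - 4) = (d - 2)*(d + 2)*(d + 2)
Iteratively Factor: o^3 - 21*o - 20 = (o + 4)*(o^2 - 4*o - 5) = (o - 5)*(o + 4)*(o + 1)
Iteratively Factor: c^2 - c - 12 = (c + 3)*(c - 4)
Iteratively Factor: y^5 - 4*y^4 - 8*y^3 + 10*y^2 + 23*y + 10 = (y - 5)*(y^4 + y^3 - 3*y^2 - 5*y - 2) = (y - 5)*(y + 1)*(y^3 - 3*y - 2) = (y - 5)*(y - 2)*(y + 1)*(y^2 + 2*y + 1) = (y - 5)*(y - 2)*(y + 1)^2*(y + 1)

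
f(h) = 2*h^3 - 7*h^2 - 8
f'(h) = 6*h^2 - 14*h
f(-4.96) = -424.26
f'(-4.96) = 217.05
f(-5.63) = -586.79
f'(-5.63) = 269.00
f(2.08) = -20.29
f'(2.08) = -3.16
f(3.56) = -6.48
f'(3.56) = 26.20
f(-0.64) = -11.39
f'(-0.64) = 11.42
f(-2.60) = -90.47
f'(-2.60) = 76.96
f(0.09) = -8.06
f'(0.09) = -1.21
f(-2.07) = -55.73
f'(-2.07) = 54.69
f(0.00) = -8.00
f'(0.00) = 0.00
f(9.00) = 883.00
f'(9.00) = 360.00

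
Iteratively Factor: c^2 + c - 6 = (c - 2)*(c + 3)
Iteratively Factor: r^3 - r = (r - 1)*(r^2 + r) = r*(r - 1)*(r + 1)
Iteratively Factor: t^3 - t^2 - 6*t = (t + 2)*(t^2 - 3*t) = t*(t + 2)*(t - 3)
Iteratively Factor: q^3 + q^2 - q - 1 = (q + 1)*(q^2 - 1) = (q + 1)^2*(q - 1)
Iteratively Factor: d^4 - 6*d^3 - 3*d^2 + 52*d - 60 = (d + 3)*(d^3 - 9*d^2 + 24*d - 20) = (d - 5)*(d + 3)*(d^2 - 4*d + 4) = (d - 5)*(d - 2)*(d + 3)*(d - 2)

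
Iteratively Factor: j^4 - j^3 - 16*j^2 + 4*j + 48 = (j - 2)*(j^3 + j^2 - 14*j - 24) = (j - 2)*(j + 2)*(j^2 - j - 12) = (j - 4)*(j - 2)*(j + 2)*(j + 3)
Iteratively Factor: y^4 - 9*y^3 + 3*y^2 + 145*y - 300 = (y - 3)*(y^3 - 6*y^2 - 15*y + 100) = (y - 5)*(y - 3)*(y^2 - y - 20) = (y - 5)^2*(y - 3)*(y + 4)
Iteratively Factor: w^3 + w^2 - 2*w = (w + 2)*(w^2 - w) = (w - 1)*(w + 2)*(w)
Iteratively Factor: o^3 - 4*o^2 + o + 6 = (o + 1)*(o^2 - 5*o + 6) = (o - 3)*(o + 1)*(o - 2)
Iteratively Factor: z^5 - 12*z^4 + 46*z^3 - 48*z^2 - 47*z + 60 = (z - 1)*(z^4 - 11*z^3 + 35*z^2 - 13*z - 60) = (z - 3)*(z - 1)*(z^3 - 8*z^2 + 11*z + 20) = (z - 5)*(z - 3)*(z - 1)*(z^2 - 3*z - 4) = (z - 5)*(z - 4)*(z - 3)*(z - 1)*(z + 1)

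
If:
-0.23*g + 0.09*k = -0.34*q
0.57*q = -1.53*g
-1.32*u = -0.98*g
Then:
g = 1.3469387755102*u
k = 17.1006086645184*u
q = -3.61546723952739*u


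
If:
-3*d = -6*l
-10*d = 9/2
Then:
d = -9/20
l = -9/40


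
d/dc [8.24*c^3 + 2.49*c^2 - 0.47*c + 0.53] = 24.72*c^2 + 4.98*c - 0.47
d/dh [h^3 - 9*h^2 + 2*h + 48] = 3*h^2 - 18*h + 2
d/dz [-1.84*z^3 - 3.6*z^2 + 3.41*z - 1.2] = -5.52*z^2 - 7.2*z + 3.41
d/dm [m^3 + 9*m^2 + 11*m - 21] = 3*m^2 + 18*m + 11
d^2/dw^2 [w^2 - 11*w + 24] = 2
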